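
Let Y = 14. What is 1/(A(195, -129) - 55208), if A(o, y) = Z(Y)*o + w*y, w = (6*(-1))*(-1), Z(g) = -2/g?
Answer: -7/392069 ≈ -1.7854e-5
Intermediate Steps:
w = 6 (w = -6*(-1) = 6)
A(o, y) = 6*y - o/7 (A(o, y) = (-2/14)*o + 6*y = (-2*1/14)*o + 6*y = -o/7 + 6*y = 6*y - o/7)
1/(A(195, -129) - 55208) = 1/((6*(-129) - ⅐*195) - 55208) = 1/((-774 - 195/7) - 55208) = 1/(-5613/7 - 55208) = 1/(-392069/7) = -7/392069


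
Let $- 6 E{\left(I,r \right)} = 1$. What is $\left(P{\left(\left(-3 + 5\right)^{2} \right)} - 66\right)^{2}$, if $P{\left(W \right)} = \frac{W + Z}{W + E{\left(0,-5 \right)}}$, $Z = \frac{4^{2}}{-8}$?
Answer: $\frac{2268036}{529} \approx 4287.4$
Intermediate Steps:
$E{\left(I,r \right)} = - \frac{1}{6}$ ($E{\left(I,r \right)} = \left(- \frac{1}{6}\right) 1 = - \frac{1}{6}$)
$Z = -2$ ($Z = 16 \left(- \frac{1}{8}\right) = -2$)
$P{\left(W \right)} = \frac{-2 + W}{- \frac{1}{6} + W}$ ($P{\left(W \right)} = \frac{W - 2}{W - \frac{1}{6}} = \frac{-2 + W}{- \frac{1}{6} + W}$)
$\left(P{\left(\left(-3 + 5\right)^{2} \right)} - 66\right)^{2} = \left(\frac{6 \left(-2 + \left(-3 + 5\right)^{2}\right)}{-1 + 6 \left(-3 + 5\right)^{2}} - 66\right)^{2} = \left(\frac{6 \left(-2 + 2^{2}\right)}{-1 + 6 \cdot 2^{2}} - 66\right)^{2} = \left(\frac{6 \left(-2 + 4\right)}{-1 + 6 \cdot 4} - 66\right)^{2} = \left(6 \frac{1}{-1 + 24} \cdot 2 - 66\right)^{2} = \left(6 \cdot \frac{1}{23} \cdot 2 - 66\right)^{2} = \left(\frac{12}{23} - 66\right)^{2} = \left(- \frac{1506}{23}\right)^{2} = \frac{2268036}{529}$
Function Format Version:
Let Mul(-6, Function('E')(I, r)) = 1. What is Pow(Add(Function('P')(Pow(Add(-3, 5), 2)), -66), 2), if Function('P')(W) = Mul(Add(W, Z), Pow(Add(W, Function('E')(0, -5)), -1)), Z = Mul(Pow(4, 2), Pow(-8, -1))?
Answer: Rational(2268036, 529) ≈ 4287.4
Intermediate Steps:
Function('E')(I, r) = Rational(-1, 6) (Function('E')(I, r) = Mul(Rational(-1, 6), 1) = Rational(-1, 6))
Z = -2 (Z = Mul(16, Rational(-1, 8)) = -2)
Function('P')(W) = Mul(Pow(Add(Rational(-1, 6), W), -1), Add(-2, W)) (Function('P')(W) = Mul(Add(W, -2), Pow(Add(W, Rational(-1, 6)), -1)) = Mul(Add(-2, W), Pow(Add(Rational(-1, 6), W), -1)) = Mul(Pow(Add(Rational(-1, 6), W), -1), Add(-2, W)))
Pow(Add(Function('P')(Pow(Add(-3, 5), 2)), -66), 2) = Pow(Add(Mul(6, Pow(Add(-1, Mul(6, Pow(Add(-3, 5), 2))), -1), Add(-2, Pow(Add(-3, 5), 2))), -66), 2) = Pow(Add(Mul(6, Pow(Add(-1, Mul(6, Pow(2, 2))), -1), Add(-2, Pow(2, 2))), -66), 2) = Pow(Add(Mul(6, Pow(Add(-1, Mul(6, 4)), -1), Add(-2, 4)), -66), 2) = Pow(Add(Mul(6, Pow(Add(-1, 24), -1), 2), -66), 2) = Pow(Add(Mul(6, Pow(23, -1), 2), -66), 2) = Pow(Add(Mul(6, Rational(1, 23), 2), -66), 2) = Pow(Add(Rational(12, 23), -66), 2) = Pow(Rational(-1506, 23), 2) = Rational(2268036, 529)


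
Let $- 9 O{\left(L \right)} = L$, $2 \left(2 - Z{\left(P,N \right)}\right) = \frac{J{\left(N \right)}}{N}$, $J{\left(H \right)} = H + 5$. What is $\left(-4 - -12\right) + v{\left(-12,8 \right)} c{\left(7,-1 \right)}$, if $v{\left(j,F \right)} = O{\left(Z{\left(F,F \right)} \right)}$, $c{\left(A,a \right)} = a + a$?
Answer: $\frac{595}{72} \approx 8.2639$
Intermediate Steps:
$c{\left(A,a \right)} = 2 a$
$J{\left(H \right)} = 5 + H$
$Z{\left(P,N \right)} = 2 - \frac{5 + N}{2 N}$ ($Z{\left(P,N \right)} = 2 - \frac{\left(5 + N\right) \frac{1}{N}}{2} = 2 - \frac{\frac{1}{N} \left(5 + N\right)}{2} = 2 - \frac{5 + N}{2 N}$)
$O{\left(L \right)} = - \frac{L}{9}$
$v{\left(j,F \right)} = - \frac{-5 + 3 F}{18 F}$ ($v{\left(j,F \right)} = - \frac{\frac{1}{2} \frac{1}{F} \left(-5 + 3 F\right)}{9} = - \frac{-5 + 3 F}{18 F}$)
$\left(-4 - -12\right) + v{\left(-12,8 \right)} c{\left(7,-1 \right)} = \left(-4 - -12\right) + \frac{5 - 24}{18 \cdot 8} \cdot 2 \left(-1\right) = \left(-4 + 12\right) + \frac{1}{18} \cdot \frac{1}{8} \left(5 - 24\right) \left(-2\right) = 8 + \frac{1}{18} \cdot \frac{1}{8} \left(-19\right) \left(-2\right) = 8 - - \frac{19}{72} = 8 + \frac{19}{72} = \frac{595}{72}$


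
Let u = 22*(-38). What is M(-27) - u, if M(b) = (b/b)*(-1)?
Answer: 835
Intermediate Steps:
M(b) = -1 (M(b) = 1*(-1) = -1)
u = -836
M(-27) - u = -1 - 1*(-836) = -1 + 836 = 835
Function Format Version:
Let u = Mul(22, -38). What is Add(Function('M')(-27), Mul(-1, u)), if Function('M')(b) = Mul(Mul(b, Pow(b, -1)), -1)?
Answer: 835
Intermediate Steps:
Function('M')(b) = -1 (Function('M')(b) = Mul(1, -1) = -1)
u = -836
Add(Function('M')(-27), Mul(-1, u)) = Add(-1, Mul(-1, -836)) = Add(-1, 836) = 835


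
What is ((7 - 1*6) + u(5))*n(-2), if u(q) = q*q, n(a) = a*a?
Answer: 104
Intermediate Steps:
n(a) = a**2
u(q) = q**2
((7 - 1*6) + u(5))*n(-2) = ((7 - 1*6) + 5**2)*(-2)**2 = ((7 - 6) + 25)*4 = (1 + 25)*4 = 26*4 = 104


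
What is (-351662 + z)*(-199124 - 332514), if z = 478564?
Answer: -67465925476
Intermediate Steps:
(-351662 + z)*(-199124 - 332514) = (-351662 + 478564)*(-199124 - 332514) = 126902*(-531638) = -67465925476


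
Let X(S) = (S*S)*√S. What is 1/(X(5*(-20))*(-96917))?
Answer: I/9691700000 ≈ 1.0318e-10*I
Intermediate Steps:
X(S) = S^(5/2) (X(S) = S²*√S = S^(5/2))
1/(X(5*(-20))*(-96917)) = 1/((5*(-20))^(5/2)*(-96917)) = -1/96917/(-100)^(5/2) = -1/96917/(100000*I) = -I/100000*(-1/96917) = I/9691700000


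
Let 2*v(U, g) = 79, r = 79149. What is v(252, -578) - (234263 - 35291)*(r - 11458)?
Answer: -26937227225/2 ≈ -1.3469e+10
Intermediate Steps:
v(U, g) = 79/2 (v(U, g) = (½)*79 = 79/2)
v(252, -578) - (234263 - 35291)*(r - 11458) = 79/2 - (234263 - 35291)*(79149 - 11458) = 79/2 - 198972*67691 = 79/2 - 1*13468613652 = 79/2 - 13468613652 = -26937227225/2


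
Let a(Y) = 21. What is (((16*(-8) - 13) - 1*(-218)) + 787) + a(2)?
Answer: 885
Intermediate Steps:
(((16*(-8) - 13) - 1*(-218)) + 787) + a(2) = (((16*(-8) - 13) - 1*(-218)) + 787) + 21 = (((-128 - 13) + 218) + 787) + 21 = ((-141 + 218) + 787) + 21 = (77 + 787) + 21 = 864 + 21 = 885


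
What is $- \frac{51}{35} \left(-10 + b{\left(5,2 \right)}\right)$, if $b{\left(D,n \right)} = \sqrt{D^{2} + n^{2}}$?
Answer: $\frac{102}{7} - \frac{51 \sqrt{29}}{35} \approx 6.7245$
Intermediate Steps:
$- \frac{51}{35} \left(-10 + b{\left(5,2 \right)}\right) = - \frac{51}{35} \left(-10 + \sqrt{5^{2} + 2^{2}}\right) = \left(-51\right) \frac{1}{35} \left(-10 + \sqrt{25 + 4}\right) = - \frac{51 \left(-10 + \sqrt{29}\right)}{35} = \frac{102}{7} - \frac{51 \sqrt{29}}{35}$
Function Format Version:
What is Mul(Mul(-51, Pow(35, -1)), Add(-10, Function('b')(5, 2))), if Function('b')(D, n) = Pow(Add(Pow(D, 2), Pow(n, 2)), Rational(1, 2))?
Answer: Add(Rational(102, 7), Mul(Rational(-51, 35), Pow(29, Rational(1, 2)))) ≈ 6.7245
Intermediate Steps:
Mul(Mul(-51, Pow(35, -1)), Add(-10, Function('b')(5, 2))) = Mul(Mul(-51, Pow(35, -1)), Add(-10, Pow(Add(Pow(5, 2), Pow(2, 2)), Rational(1, 2)))) = Mul(Mul(-51, Rational(1, 35)), Add(-10, Pow(Add(25, 4), Rational(1, 2)))) = Mul(Rational(-51, 35), Add(-10, Pow(29, Rational(1, 2)))) = Add(Rational(102, 7), Mul(Rational(-51, 35), Pow(29, Rational(1, 2))))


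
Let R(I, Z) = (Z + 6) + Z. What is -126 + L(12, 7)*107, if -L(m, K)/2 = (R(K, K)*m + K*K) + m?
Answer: -64540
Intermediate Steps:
R(I, Z) = 6 + 2*Z (R(I, Z) = (6 + Z) + Z = 6 + 2*Z)
L(m, K) = -2*m - 2*K² - 2*m*(6 + 2*K) (L(m, K) = -2*(((6 + 2*K)*m + K*K) + m) = -2*((m*(6 + 2*K) + K²) + m) = -2*((K² + m*(6 + 2*K)) + m) = -2*(m + K² + m*(6 + 2*K)) = -2*m - 2*K² - 2*m*(6 + 2*K))
-126 + L(12, 7)*107 = -126 + (-2*12 - 2*7² - 4*12*(3 + 7))*107 = -126 + (-24 - 2*49 - 4*12*10)*107 = -126 + (-24 - 98 - 480)*107 = -126 - 602*107 = -126 - 64414 = -64540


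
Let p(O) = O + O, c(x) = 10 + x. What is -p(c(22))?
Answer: -64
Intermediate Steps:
p(O) = 2*O
-p(c(22)) = -2*(10 + 22) = -2*32 = -1*64 = -64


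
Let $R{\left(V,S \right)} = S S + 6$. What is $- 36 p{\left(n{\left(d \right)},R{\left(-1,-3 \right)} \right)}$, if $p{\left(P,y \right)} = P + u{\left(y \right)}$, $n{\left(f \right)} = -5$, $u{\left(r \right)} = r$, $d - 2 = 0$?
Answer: $-360$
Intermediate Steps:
$d = 2$ ($d = 2 + 0 = 2$)
$R{\left(V,S \right)} = 6 + S^{2}$ ($R{\left(V,S \right)} = S^{2} + 6 = 6 + S^{2}$)
$p{\left(P,y \right)} = P + y$
$- 36 p{\left(n{\left(d \right)},R{\left(-1,-3 \right)} \right)} = - 36 \left(-5 + \left(6 + \left(-3\right)^{2}\right)\right) = - 36 \left(-5 + \left(6 + 9\right)\right) = - 36 \left(-5 + 15\right) = \left(-36\right) 10 = -360$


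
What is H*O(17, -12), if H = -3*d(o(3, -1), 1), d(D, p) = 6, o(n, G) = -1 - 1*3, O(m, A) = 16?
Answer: -288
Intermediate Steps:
o(n, G) = -4 (o(n, G) = -1 - 3 = -4)
H = -18 (H = -3*6 = -18)
H*O(17, -12) = -18*16 = -288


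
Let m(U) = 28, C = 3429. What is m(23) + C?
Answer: 3457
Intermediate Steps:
m(23) + C = 28 + 3429 = 3457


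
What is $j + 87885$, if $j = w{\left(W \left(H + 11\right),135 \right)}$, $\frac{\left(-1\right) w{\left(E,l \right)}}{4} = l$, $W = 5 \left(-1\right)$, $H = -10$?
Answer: $87345$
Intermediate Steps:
$W = -5$
$w{\left(E,l \right)} = - 4 l$
$j = -540$ ($j = \left(-4\right) 135 = -540$)
$j + 87885 = -540 + 87885 = 87345$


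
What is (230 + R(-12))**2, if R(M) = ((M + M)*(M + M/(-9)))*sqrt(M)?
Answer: -733532 + 235520*I*sqrt(3) ≈ -7.3353e+5 + 4.0793e+5*I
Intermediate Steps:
R(M) = 16*M**(5/2)/9 (R(M) = ((2*M)*(M + M*(-1/9)))*sqrt(M) = ((2*M)*(M - M/9))*sqrt(M) = ((2*M)*(8*M/9))*sqrt(M) = (16*M**2/9)*sqrt(M) = 16*M**(5/2)/9)
(230 + R(-12))**2 = (230 + 16*(-12)**(5/2)/9)**2 = (230 + 16*(288*I*sqrt(3))/9)**2 = (230 + 512*I*sqrt(3))**2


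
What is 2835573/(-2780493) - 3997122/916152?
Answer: -12911285891/2398638628 ≈ -5.3828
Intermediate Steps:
2835573/(-2780493) - 3997122/916152 = 2835573*(-1/2780493) - 3997122*1/916152 = -945191/926831 - 666187/152692 = -12911285891/2398638628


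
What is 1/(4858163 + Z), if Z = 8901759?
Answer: 1/13759922 ≈ 7.2675e-8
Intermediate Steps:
1/(4858163 + Z) = 1/(4858163 + 8901759) = 1/13759922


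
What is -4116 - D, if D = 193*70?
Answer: -17626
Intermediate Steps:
D = 13510
-4116 - D = -4116 - 1*13510 = -4116 - 13510 = -17626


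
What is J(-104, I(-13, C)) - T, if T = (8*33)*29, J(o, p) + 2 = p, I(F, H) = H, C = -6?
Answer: -7664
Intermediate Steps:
J(o, p) = -2 + p
T = 7656 (T = 264*29 = 7656)
J(-104, I(-13, C)) - T = (-2 - 6) - 1*7656 = -8 - 7656 = -7664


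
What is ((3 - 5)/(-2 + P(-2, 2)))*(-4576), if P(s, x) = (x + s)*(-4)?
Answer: -4576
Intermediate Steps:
P(s, x) = -4*s - 4*x (P(s, x) = (s + x)*(-4) = -4*s - 4*x)
((3 - 5)/(-2 + P(-2, 2)))*(-4576) = ((3 - 5)/(-2 + (-4*(-2) - 4*2)))*(-4576) = -2/(-2 + (8 - 8))*(-4576) = -2/(-2 + 0)*(-4576) = -2/(-2)*(-4576) = -2*(-½)*(-4576) = 1*(-4576) = -4576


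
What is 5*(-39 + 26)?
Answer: -65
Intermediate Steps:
5*(-39 + 26) = 5*(-13) = -65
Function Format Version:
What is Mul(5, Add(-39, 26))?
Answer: -65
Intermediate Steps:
Mul(5, Add(-39, 26)) = Mul(5, -13) = -65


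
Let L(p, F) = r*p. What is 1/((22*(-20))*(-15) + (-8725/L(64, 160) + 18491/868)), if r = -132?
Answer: 1833216/12140171917 ≈ 0.00015100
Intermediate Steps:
L(p, F) = -132*p
1/((22*(-20))*(-15) + (-8725/L(64, 160) + 18491/868)) = 1/((22*(-20))*(-15) + (-8725/((-132*64)) + 18491/868)) = 1/(-440*(-15) + (-8725/(-8448) + 18491*(1/868))) = 1/(6600 + (-8725*(-1/8448) + 18491/868)) = 1/(6600 + (8725/8448 + 18491/868)) = 1/(6600 + 40946317/1833216) = 1/(12140171917/1833216) = 1833216/12140171917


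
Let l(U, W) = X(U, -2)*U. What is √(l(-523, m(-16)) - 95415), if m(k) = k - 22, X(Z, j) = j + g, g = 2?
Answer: I*√95415 ≈ 308.89*I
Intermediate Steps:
X(Z, j) = 2 + j (X(Z, j) = j + 2 = 2 + j)
m(k) = -22 + k
l(U, W) = 0 (l(U, W) = (2 - 2)*U = 0*U = 0)
√(l(-523, m(-16)) - 95415) = √(0 - 95415) = √(-95415) = I*√95415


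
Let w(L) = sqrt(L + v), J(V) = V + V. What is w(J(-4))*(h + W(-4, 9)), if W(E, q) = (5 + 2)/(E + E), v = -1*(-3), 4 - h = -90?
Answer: 745*I*sqrt(5)/8 ≈ 208.23*I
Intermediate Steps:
h = 94 (h = 4 - 1*(-90) = 4 + 90 = 94)
J(V) = 2*V
v = 3
w(L) = sqrt(3 + L) (w(L) = sqrt(L + 3) = sqrt(3 + L))
W(E, q) = 7/(2*E) (W(E, q) = 7/((2*E)) = 7*(1/(2*E)) = 7/(2*E))
w(J(-4))*(h + W(-4, 9)) = sqrt(3 + 2*(-4))*(94 + (7/2)/(-4)) = sqrt(3 - 8)*(94 + (7/2)*(-1/4)) = sqrt(-5)*(94 - 7/8) = (I*sqrt(5))*(745/8) = 745*I*sqrt(5)/8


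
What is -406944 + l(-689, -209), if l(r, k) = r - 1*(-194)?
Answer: -407439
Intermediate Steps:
l(r, k) = 194 + r (l(r, k) = r + 194 = 194 + r)
-406944 + l(-689, -209) = -406944 + (194 - 689) = -406944 - 495 = -407439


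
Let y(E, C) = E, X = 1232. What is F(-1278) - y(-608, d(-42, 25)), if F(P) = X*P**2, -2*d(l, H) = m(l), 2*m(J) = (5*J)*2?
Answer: 2012206496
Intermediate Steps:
m(J) = 5*J (m(J) = ((5*J)*2)/2 = (10*J)/2 = 5*J)
d(l, H) = -5*l/2
F(P) = 1232*P**2
F(-1278) - y(-608, d(-42, 25)) = 1232*(-1278)**2 - 1*(-608) = 1232*1633284 + 608 = 2012205888 + 608 = 2012206496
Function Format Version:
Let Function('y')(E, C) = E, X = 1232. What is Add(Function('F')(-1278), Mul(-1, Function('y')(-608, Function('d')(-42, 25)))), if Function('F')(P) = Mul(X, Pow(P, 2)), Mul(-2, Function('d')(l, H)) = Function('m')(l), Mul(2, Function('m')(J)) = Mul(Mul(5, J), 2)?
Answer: 2012206496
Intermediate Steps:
Function('m')(J) = Mul(5, J) (Function('m')(J) = Mul(Rational(1, 2), Mul(Mul(5, J), 2)) = Mul(Rational(1, 2), Mul(10, J)) = Mul(5, J))
Function('d')(l, H) = Mul(Rational(-5, 2), l) (Function('d')(l, H) = Mul(Rational(-1, 2), Mul(5, l)) = Mul(Rational(-5, 2), l))
Function('F')(P) = Mul(1232, Pow(P, 2))
Add(Function('F')(-1278), Mul(-1, Function('y')(-608, Function('d')(-42, 25)))) = Add(Mul(1232, Pow(-1278, 2)), Mul(-1, -608)) = Add(Mul(1232, 1633284), 608) = Add(2012205888, 608) = 2012206496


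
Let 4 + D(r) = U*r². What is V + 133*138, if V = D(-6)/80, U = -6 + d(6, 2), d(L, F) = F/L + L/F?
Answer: 73411/4 ≈ 18353.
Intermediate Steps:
U = -8/3 (U = -6 + (2/6 + 6/2) = -6 + (2*(⅙) + 6*(½)) = -6 + (⅓ + 3) = -6 + 10/3 = -8/3 ≈ -2.6667)
D(r) = -4 - 8*r²/3
V = -5/4 (V = (-4 - 8/3*(-6)²)/80 = (-4 - 8/3*36)*(1/80) = (-4 - 96)*(1/80) = -100*1/80 = -5/4 ≈ -1.2500)
V + 133*138 = -5/4 + 133*138 = -5/4 + 18354 = 73411/4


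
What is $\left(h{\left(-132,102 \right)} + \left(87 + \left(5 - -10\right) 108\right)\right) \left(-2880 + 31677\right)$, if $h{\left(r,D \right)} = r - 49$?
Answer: $43944222$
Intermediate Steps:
$h{\left(r,D \right)} = -49 + r$ ($h{\left(r,D \right)} = r - 49 = -49 + r$)
$\left(h{\left(-132,102 \right)} + \left(87 + \left(5 - -10\right) 108\right)\right) \left(-2880 + 31677\right) = \left(\left(-49 - 132\right) + \left(87 + \left(5 - -10\right) 108\right)\right) \left(-2880 + 31677\right) = \left(-181 + \left(87 + \left(5 + 10\right) 108\right)\right) 28797 = \left(-181 + \left(87 + 15 \cdot 108\right)\right) 28797 = \left(-181 + \left(87 + 1620\right)\right) 28797 = \left(-181 + 1707\right) 28797 = 1526 \cdot 28797 = 43944222$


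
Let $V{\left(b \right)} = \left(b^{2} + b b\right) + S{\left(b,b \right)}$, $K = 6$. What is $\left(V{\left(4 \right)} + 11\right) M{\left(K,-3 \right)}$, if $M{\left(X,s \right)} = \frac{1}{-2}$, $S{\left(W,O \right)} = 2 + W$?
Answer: $- \frac{49}{2} \approx -24.5$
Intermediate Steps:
$V{\left(b \right)} = 2 + b + 2 b^{2}$ ($V{\left(b \right)} = \left(b^{2} + b b\right) + \left(2 + b\right) = \left(b^{2} + b^{2}\right) + \left(2 + b\right) = 2 b^{2} + \left(2 + b\right) = 2 + b + 2 b^{2}$)
$M{\left(X,s \right)} = - \frac{1}{2}$
$\left(V{\left(4 \right)} + 11\right) M{\left(K,-3 \right)} = \left(\left(2 + 4 + 2 \cdot 4^{2}\right) + 11\right) \left(- \frac{1}{2}\right) = \left(\left(2 + 4 + 2 \cdot 16\right) + 11\right) \left(- \frac{1}{2}\right) = \left(\left(2 + 4 + 32\right) + 11\right) \left(- \frac{1}{2}\right) = \left(38 + 11\right) \left(- \frac{1}{2}\right) = 49 \left(- \frac{1}{2}\right) = - \frac{49}{2}$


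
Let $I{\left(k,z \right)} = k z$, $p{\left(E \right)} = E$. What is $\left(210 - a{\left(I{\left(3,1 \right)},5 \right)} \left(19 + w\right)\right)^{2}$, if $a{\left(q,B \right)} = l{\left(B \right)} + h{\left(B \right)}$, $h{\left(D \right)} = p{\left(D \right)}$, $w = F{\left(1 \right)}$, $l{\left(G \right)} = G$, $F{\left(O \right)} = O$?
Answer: $100$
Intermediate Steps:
$w = 1$
$h{\left(D \right)} = D$
$a{\left(q,B \right)} = 2 B$ ($a{\left(q,B \right)} = B + B = 2 B$)
$\left(210 - a{\left(I{\left(3,1 \right)},5 \right)} \left(19 + w\right)\right)^{2} = \left(210 - 2 \cdot 5 \left(19 + 1\right)\right)^{2} = \left(210 - 10 \cdot 20\right)^{2} = \left(210 - 200\right)^{2} = 10^{2} = 100$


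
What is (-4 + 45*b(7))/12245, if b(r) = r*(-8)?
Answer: -2524/12245 ≈ -0.20613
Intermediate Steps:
b(r) = -8*r
(-4 + 45*b(7))/12245 = (-4 + 45*(-8*7))/12245 = (-4 + 45*(-56))*(1/12245) = (-4 - 2520)*(1/12245) = -2524*1/12245 = -2524/12245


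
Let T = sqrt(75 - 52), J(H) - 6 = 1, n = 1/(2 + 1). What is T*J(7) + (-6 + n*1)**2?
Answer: 289/9 + 7*sqrt(23) ≈ 65.682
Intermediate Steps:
n = 1/3 ≈ 0.33333
J(H) = 7 (J(H) = 6 + 1 = 7)
T = sqrt(23) ≈ 4.7958
T*J(7) + (-6 + n*1)**2 = sqrt(23)*7 + (-6 + (1/3)*1)**2 = 7*sqrt(23) + (-6 + 1/3)**2 = 7*sqrt(23) + (-17/3)**2 = 7*sqrt(23) + 289/9 = 289/9 + 7*sqrt(23)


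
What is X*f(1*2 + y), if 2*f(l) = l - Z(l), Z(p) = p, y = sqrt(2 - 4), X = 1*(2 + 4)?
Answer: 0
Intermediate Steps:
X = 6 (X = 1*6 = 6)
y = I*sqrt(2) (y = sqrt(-2) = I*sqrt(2) ≈ 1.4142*I)
f(l) = 0 (f(l) = (l - l)/2 = (1/2)*0 = 0)
X*f(1*2 + y) = 6*0 = 0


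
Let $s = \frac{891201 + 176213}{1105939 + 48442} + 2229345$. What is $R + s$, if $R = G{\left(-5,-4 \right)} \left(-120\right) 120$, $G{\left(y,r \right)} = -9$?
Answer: $\frac{2723122355459}{1154381} \approx 2.3589 \cdot 10^{6}$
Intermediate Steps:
$s = \frac{2573514577859}{1154381}$ ($s = \frac{1067414}{1154381} + 2229345 = \frac{2573514577859}{1154381} \approx 2.2293 \cdot 10^{6}$)
$R = 129600$ ($R = \left(-9\right) \left(-120\right) 120 = 1080 \cdot 120 = 129600$)
$R + s = 129600 + \frac{2573514577859}{1154381} = \frac{2723122355459}{1154381}$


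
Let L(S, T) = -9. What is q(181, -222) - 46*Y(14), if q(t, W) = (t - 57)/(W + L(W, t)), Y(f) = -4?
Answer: 42380/231 ≈ 183.46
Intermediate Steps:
q(t, W) = (-57 + t)/(-9 + W) (q(t, W) = (t - 57)/(W - 9) = (-57 + t)/(-9 + W))
q(181, -222) - 46*Y(14) = (-57 + 181)/(-9 - 222) - 46*(-4) = 124/(-231) - 1*(-184) = -1/231*124 + 184 = -124/231 + 184 = 42380/231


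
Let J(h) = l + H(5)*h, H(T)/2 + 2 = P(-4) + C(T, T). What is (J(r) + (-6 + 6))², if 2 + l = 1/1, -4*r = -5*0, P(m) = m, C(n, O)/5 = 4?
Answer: 1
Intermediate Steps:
C(n, O) = 20 (C(n, O) = 5*4 = 20)
r = 0 (r = -(-5)*0/4 = -¼*0 = 0)
H(T) = 28 (H(T) = -4 + 2*(-4 + 20) = -4 + 2*16 = -4 + 32 = 28)
l = -1 (l = -2 + 1/1 = -2 + 1 = -1)
J(h) = -1 + 28*h
(J(r) + (-6 + 6))² = ((-1 + 28*0) + (-6 + 6))² = ((-1 + 0) + 0)² = (-1 + 0)² = (-1)² = 1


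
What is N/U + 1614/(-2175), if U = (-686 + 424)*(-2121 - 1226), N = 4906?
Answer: -234111441/317881325 ≈ -0.73647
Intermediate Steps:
U = 876914 (U = -262*(-3347) = 876914)
N/U + 1614/(-2175) = 4906/876914 + 1614/(-2175) = 4906*(1/876914) + 1614*(-1/2175) = 2453/438457 - 538/725 = -234111441/317881325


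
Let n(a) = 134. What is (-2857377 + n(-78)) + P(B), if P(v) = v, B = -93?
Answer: -2857336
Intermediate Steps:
(-2857377 + n(-78)) + P(B) = (-2857377 + 134) - 93 = -2857243 - 93 = -2857336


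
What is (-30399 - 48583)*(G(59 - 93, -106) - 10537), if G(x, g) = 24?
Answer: 830337766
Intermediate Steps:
(-30399 - 48583)*(G(59 - 93, -106) - 10537) = (-30399 - 48583)*(24 - 10537) = -78982*(-10513) = 830337766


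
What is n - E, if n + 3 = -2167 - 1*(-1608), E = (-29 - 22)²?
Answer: -3163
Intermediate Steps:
E = 2601 (E = (-51)² = 2601)
n = -562 (n = -3 + (-2167 - 1*(-1608)) = -3 + (-2167 + 1608) = -3 - 559 = -562)
n - E = -562 - 1*2601 = -562 - 2601 = -3163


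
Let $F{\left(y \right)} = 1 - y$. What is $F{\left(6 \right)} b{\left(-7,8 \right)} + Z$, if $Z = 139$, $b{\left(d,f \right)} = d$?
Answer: $174$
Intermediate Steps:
$F{\left(6 \right)} b{\left(-7,8 \right)} + Z = \left(1 - 6\right) \left(-7\right) + 139 = \left(-5\right) \left(-7\right) + 139 = 35 + 139 = 174$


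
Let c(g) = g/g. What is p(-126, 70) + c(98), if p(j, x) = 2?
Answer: 3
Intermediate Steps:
c(g) = 1
p(-126, 70) + c(98) = 2 + 1 = 3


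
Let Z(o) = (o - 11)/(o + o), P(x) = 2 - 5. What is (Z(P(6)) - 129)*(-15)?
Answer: 1900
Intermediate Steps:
P(x) = -3
Z(o) = (-11 + o)/(2*o) (Z(o) = (-11 + o)/((2*o)) = (-11 + o)*(1/(2*o)) = (-11 + o)/(2*o))
(Z(P(6)) - 129)*(-15) = ((½)*(-11 - 3)/(-3) - 129)*(-15) = ((½)*(-⅓)*(-14) - 129)*(-15) = (7/3 - 129)*(-15) = -380/3*(-15) = 1900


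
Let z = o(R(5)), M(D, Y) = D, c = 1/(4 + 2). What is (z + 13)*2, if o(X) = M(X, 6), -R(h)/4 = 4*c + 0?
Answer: 62/3 ≈ 20.667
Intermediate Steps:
c = ⅙ (c = 1/6 = ⅙ ≈ 0.16667)
R(h) = -8/3 (R(h) = -4*(4*(⅙) + 0) = -4*(⅔ + 0) = -4*⅔ = -8/3)
o(X) = X
z = -8/3 ≈ -2.6667
(z + 13)*2 = (-8/3 + 13)*2 = (31/3)*2 = 62/3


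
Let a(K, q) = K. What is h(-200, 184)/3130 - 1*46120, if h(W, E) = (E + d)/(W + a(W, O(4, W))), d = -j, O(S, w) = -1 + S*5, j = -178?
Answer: -28871120181/626000 ≈ -46120.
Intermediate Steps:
O(S, w) = -1 + 5*S
d = 178 (d = -1*(-178) = 178)
h(W, E) = (178 + E)/(2*W) (h(W, E) = (E + 178)/(W + W) = (178 + E)/((2*W)) = (178 + E)*(1/(2*W)) = (178 + E)/(2*W))
h(-200, 184)/3130 - 1*46120 = ((½)*(178 + 184)/(-200))/3130 - 1*46120 = ((½)*(-1/200)*362)*(1/3130) - 46120 = -181/200*1/3130 - 46120 = -181/626000 - 46120 = -28871120181/626000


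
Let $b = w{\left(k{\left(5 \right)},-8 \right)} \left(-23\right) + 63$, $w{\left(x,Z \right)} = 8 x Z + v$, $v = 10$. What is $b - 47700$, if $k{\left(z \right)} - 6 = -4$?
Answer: $-44923$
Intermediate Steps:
$k{\left(z \right)} = 2$ ($k{\left(z \right)} = 6 - 4 = 2$)
$w{\left(x,Z \right)} = 10 + 8 Z x$ ($w{\left(x,Z \right)} = 8 x Z + 10 = 8 Z x + 10 = 10 + 8 Z x$)
$b = 2777$ ($b = \left(10 + 8 \left(-8\right) 2\right) \left(-23\right) + 63 = \left(10 - 128\right) \left(-23\right) + 63 = \left(-118\right) \left(-23\right) + 63 = 2714 + 63 = 2777$)
$b - 47700 = 2777 - 47700 = -44923$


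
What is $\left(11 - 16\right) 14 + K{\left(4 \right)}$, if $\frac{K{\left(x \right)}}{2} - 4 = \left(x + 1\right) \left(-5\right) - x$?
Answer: $-120$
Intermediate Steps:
$K{\left(x \right)} = -2 - 12 x$ ($K{\left(x \right)} = 8 + 2 \left(\left(x + 1\right) \left(-5\right) - x\right) = 8 + 2 \left(\left(1 + x\right) \left(-5\right) - x\right) = 8 + 2 \left(\left(-5 - 5 x\right) - x\right) = 8 + 2 \left(-5 - 6 x\right) = 8 - \left(10 + 12 x\right) = -2 - 12 x$)
$\left(11 - 16\right) 14 + K{\left(4 \right)} = \left(11 - 16\right) 14 - 50 = \left(-5\right) 14 - 50 = -70 - 50 = -120$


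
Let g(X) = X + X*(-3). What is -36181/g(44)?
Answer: 36181/88 ≈ 411.15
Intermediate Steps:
g(X) = -2*X (g(X) = X - 3*X = -2*X)
-36181/g(44) = -36181/((-2*44)) = -36181/(-88) = -36181*(-1/88) = 36181/88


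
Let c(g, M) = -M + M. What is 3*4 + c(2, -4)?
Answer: 12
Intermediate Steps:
c(g, M) = 0
3*4 + c(2, -4) = 3*4 + 0 = 12 + 0 = 12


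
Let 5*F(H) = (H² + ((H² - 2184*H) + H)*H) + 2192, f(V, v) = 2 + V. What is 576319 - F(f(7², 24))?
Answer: 8422134/5 ≈ 1.6844e+6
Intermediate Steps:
F(H) = 2192/5 + H²/5 + H*(H² - 2183*H)/5 (F(H) = ((H² + ((H² - 2184*H) + H)*H) + 2192)/5 = ((H² + (H² - 2183*H)*H) + 2192)/5 = ((H² + H*(H² - 2183*H)) + 2192)/5 = (2192 + H² + H*(H² - 2183*H))/5 = 2192/5 + H²/5 + H*(H² - 2183*H)/5)
576319 - F(f(7², 24)) = 576319 - (2192/5 - 2182*(2 + 7²)²/5 + (2 + 7²)³/5) = 576319 - (2192/5 - 2182*(2 + 49)²/5 + (2 + 49)³/5) = 576319 - (2192/5 - 2182/5*51² + (⅕)*51³) = 576319 - (2192/5 - 2182/5*2601 + (⅕)*132651) = 576319 - (2192/5 - 5675382/5 + 132651/5) = 576319 - 1*(-5540539/5) = 576319 + 5540539/5 = 8422134/5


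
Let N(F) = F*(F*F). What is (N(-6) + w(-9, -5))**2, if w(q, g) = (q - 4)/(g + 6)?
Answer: 52441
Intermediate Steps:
N(F) = F**3 (N(F) = F*F**2 = F**3)
w(q, g) = (-4 + q)/(6 + g)
(N(-6) + w(-9, -5))**2 = ((-6)**3 + (-4 - 9)/(6 - 5))**2 = (-216 - 13/1)**2 = (-216 + 1*(-13))**2 = (-216 - 13)**2 = (-229)**2 = 52441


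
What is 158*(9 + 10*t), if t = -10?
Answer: -14378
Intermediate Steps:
158*(9 + 10*t) = 158*(9 + 10*(-10)) = 158*(9 - 100) = 158*(-91) = -14378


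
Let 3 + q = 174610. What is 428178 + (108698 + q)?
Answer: 711483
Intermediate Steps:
q = 174607 (q = -3 + 174610 = 174607)
428178 + (108698 + q) = 428178 + (108698 + 174607) = 428178 + 283305 = 711483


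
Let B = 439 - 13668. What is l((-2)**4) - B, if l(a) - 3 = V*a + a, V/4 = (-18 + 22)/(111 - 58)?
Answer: 702400/53 ≈ 13253.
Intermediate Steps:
B = -13229
V = 16/53 (V = 4*((-18 + 22)/(111 - 58)) = 4*(4/53) = 16/53 ≈ 0.30189)
l(a) = 3 + 69*a/53 (l(a) = 3 + (16*a/53 + a) = 3 + 69*a/53)
l((-2)**4) - B = (3 + (69/53)*(-2)**4) - 1*(-13229) = (3 + (69/53)*16) + 13229 = (3 + 1104/53) + 13229 = 1263/53 + 13229 = 702400/53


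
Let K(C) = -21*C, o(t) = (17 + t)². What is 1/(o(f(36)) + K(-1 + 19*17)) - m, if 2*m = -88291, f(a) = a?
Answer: 349014321/7906 ≈ 44146.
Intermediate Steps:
m = -88291/2 (m = (½)*(-88291) = -88291/2 ≈ -44146.)
1/(o(f(36)) + K(-1 + 19*17)) - m = 1/((17 + 36)² - 21*(-1 + 19*17)) - 1*(-88291/2) = 1/(53² - 21*(-1 + 323)) + 88291/2 = 1/(2809 - 21*322) + 88291/2 = 1/(2809 - 6762) + 88291/2 = 1/(-3953) + 88291/2 = -1/3953 + 88291/2 = 349014321/7906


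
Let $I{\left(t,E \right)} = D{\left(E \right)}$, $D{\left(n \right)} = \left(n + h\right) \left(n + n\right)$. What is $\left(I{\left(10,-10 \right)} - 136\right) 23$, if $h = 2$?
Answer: $552$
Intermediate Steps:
$D{\left(n \right)} = 2 n \left(2 + n\right)$ ($D{\left(n \right)} = \left(n + 2\right) \left(n + n\right) = \left(2 + n\right) 2 n = 2 n \left(2 + n\right)$)
$I{\left(t,E \right)} = 2 E \left(2 + E\right)$
$\left(I{\left(10,-10 \right)} - 136\right) 23 = \left(2 \left(-10\right) \left(2 - 10\right) - 136\right) 23 = \left(2 \left(-10\right) \left(-8\right) - 136\right) 23 = \left(160 - 136\right) 23 = 24 \cdot 23 = 552$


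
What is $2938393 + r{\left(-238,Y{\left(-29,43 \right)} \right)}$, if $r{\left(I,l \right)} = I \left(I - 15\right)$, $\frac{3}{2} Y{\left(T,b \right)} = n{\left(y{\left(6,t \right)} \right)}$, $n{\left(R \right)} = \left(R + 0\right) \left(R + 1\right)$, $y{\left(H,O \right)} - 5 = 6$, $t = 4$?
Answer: $2998607$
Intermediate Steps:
$y{\left(H,O \right)} = 11$ ($y{\left(H,O \right)} = 5 + 6 = 11$)
$n{\left(R \right)} = R \left(1 + R\right)$
$Y{\left(T,b \right)} = 88$ ($Y{\left(T,b \right)} = \frac{2 \cdot 11 \left(1 + 11\right)}{3} = \frac{2 \cdot 11 \cdot 12}{3} = \frac{2}{3} \cdot 132 = 88$)
$r{\left(I,l \right)} = I \left(-15 + I\right)$
$2938393 + r{\left(-238,Y{\left(-29,43 \right)} \right)} = 2938393 - 238 \left(-15 - 238\right) = 2938393 - -60214 = 2938393 + 60214 = 2998607$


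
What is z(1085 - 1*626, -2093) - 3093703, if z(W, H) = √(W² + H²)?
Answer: -3093703 + √4591330 ≈ -3.0916e+6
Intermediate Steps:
z(W, H) = √(H² + W²)
z(1085 - 1*626, -2093) - 3093703 = √((-2093)² + (1085 - 1*626)²) - 3093703 = √(4380649 + (1085 - 626)²) - 3093703 = √(4380649 + 459²) - 3093703 = √(4380649 + 210681) - 3093703 = √4591330 - 3093703 = -3093703 + √4591330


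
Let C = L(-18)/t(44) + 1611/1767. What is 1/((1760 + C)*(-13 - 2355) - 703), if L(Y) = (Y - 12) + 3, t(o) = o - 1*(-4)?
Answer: -589/2455664655 ≈ -2.3985e-7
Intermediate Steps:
t(o) = 4 + o (t(o) = o + 4 = 4 + o)
L(Y) = -9 + Y (L(Y) = (-12 + Y) + 3 = -9 + Y)
C = 3291/9424 (C = (-9 - 18)/(4 + 44) + 1611/1767 = -27/48 + 1611*(1/1767) = -27*1/48 + 537/589 = -9/16 + 537/589 = 3291/9424 ≈ 0.34921)
1/((1760 + C)*(-13 - 2355) - 703) = 1/((1760 + 3291/9424)*(-13 - 2355) - 703) = 1/((16589531/9424)*(-2368) - 703) = 1/(-2455250588/589 - 703) = 1/(-2455664655/589) = -589/2455664655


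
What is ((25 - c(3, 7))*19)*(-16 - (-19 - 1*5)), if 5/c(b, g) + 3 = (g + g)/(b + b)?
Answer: 4940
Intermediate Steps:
c(b, g) = 5/(-3 + g/b) (c(b, g) = 5/(-3 + (g + g)/(b + b)) = 5/(-3 + (2*g)/((2*b))) = 5/(-3 + (2*g)*(1/(2*b))) = 5/(-3 + g/b))
((25 - c(3, 7))*19)*(-16 - (-19 - 1*5)) = ((25 - (-5)*3/(-1*7 + 3*3))*19)*(-16 - (-19 - 1*5)) = ((25 - (-5)*3/(-7 + 9))*19)*(-16 - (-19 - 5)) = ((25 - (-5)*3/2)*19)*(-16 - 1*(-24)) = ((25 - (-5)*3/2)*19)*(-16 + 24) = ((25 - 1*(-15/2))*19)*8 = ((25 + 15/2)*19)*8 = ((65/2)*19)*8 = (1235/2)*8 = 4940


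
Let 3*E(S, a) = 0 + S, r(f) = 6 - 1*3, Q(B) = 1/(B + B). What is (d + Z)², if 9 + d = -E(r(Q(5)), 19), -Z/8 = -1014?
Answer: 65642404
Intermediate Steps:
Z = 8112 (Z = -8*(-1014) = 8112)
Q(B) = 1/(2*B)
r(f) = 3 (r(f) = 6 - 3 = 3)
E(S, a) = S/3 (E(S, a) = (0 + S)/3 = S/3)
d = -10 (d = -9 - 3/3 = -9 - 1*1 = -9 - 1 = -10)
(d + Z)² = (-10 + 8112)² = 8102² = 65642404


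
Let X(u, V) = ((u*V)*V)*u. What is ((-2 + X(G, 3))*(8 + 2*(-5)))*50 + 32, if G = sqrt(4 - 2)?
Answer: -1568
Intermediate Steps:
G = sqrt(2) ≈ 1.4142
X(u, V) = V**2*u**2 (X(u, V) = ((V*u)*V)*u = (u*V**2)*u = V**2*u**2)
((-2 + X(G, 3))*(8 + 2*(-5)))*50 + 32 = ((-2 + 3**2*(sqrt(2))**2)*(8 + 2*(-5)))*50 + 32 = ((-2 + 9*2)*(8 - 10))*50 + 32 = ((-2 + 18)*(-2))*50 + 32 = (16*(-2))*50 + 32 = -32*50 + 32 = -1600 + 32 = -1568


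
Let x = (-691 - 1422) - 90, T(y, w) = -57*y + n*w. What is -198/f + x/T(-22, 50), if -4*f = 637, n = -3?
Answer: -528943/703248 ≈ -0.75214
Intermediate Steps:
T(y, w) = -57*y - 3*w
f = -637/4 (f = -¼*637 = -637/4 ≈ -159.25)
x = -2203 (x = -2113 - 90 = -2203)
-198/f + x/T(-22, 50) = -198/(-637/4) - 2203/(-57*(-22) - 3*50) = -198*(-4/637) - 2203/(1254 - 150) = 792/637 - 2203/1104 = -528943/703248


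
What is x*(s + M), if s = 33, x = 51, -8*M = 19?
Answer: 12495/8 ≈ 1561.9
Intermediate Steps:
M = -19/8 (M = -1/8*19 = -19/8 ≈ -2.3750)
x*(s + M) = 51*(33 - 19/8) = 51*(245/8) = 12495/8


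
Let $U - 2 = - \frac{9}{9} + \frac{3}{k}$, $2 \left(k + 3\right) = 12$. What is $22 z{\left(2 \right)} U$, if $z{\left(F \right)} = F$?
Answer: $88$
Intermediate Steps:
$k = 3$ ($k = -3 + \frac{1}{2} \cdot 12 = -3 + 6 = 3$)
$U = 2$ ($U = 2 + \left(- \frac{9}{9} + \frac{3}{3}\right) = 2 + \left(\left(-9\right) \frac{1}{9} + 3 \cdot \frac{1}{3}\right) = 2 + \left(-1 + 1\right) = 2 + 0 = 2$)
$22 z{\left(2 \right)} U = 22 \cdot 2 \cdot 2 = 44 \cdot 2 = 88$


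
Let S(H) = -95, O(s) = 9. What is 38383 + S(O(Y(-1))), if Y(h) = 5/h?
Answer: 38288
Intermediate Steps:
38383 + S(O(Y(-1))) = 38383 - 95 = 38288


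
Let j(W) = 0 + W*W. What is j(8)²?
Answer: 4096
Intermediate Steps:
j(W) = W² (j(W) = 0 + W² = W²)
j(8)² = (8²)² = 64² = 4096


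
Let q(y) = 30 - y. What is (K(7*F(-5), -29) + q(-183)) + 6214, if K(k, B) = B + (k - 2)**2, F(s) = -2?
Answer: 6654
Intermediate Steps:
K(k, B) = B + (-2 + k)**2
(K(7*F(-5), -29) + q(-183)) + 6214 = ((-29 + (-2 + 7*(-2))**2) + (30 - 1*(-183))) + 6214 = ((-29 + (-2 - 14)**2) + (30 + 183)) + 6214 = ((-29 + (-16)**2) + 213) + 6214 = ((-29 + 256) + 213) + 6214 = (227 + 213) + 6214 = 440 + 6214 = 6654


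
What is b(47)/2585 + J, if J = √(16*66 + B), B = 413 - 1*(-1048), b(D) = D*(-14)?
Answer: -14/55 + √2517 ≈ 49.915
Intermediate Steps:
b(D) = -14*D
B = 1461 (B = 413 + 1048 = 1461)
J = √2517 (J = √(16*66 + 1461) = √(1056 + 1461) = √2517 ≈ 50.170)
b(47)/2585 + J = -14*47/2585 + √2517 = -658*1/2585 + √2517 = -14/55 + √2517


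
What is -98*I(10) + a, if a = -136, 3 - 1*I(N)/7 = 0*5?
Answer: -2194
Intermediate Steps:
I(N) = 21 (I(N) = 21 - 0*5 = 21 - 7*0 = 21 + 0 = 21)
-98*I(10) + a = -98*21 - 136 = -2058 - 136 = -2194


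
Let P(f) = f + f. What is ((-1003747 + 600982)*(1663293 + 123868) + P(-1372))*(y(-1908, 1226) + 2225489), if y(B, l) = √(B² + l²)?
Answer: -1601920119059047501 - 1439611805818*√1285885 ≈ -1.6036e+18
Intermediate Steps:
P(f) = 2*f
((-1003747 + 600982)*(1663293 + 123868) + P(-1372))*(y(-1908, 1226) + 2225489) = ((-1003747 + 600982)*(1663293 + 123868) + 2*(-1372))*(√((-1908)² + 1226²) + 2225489) = (-402765*1787161 - 2744)*(√(3640464 + 1503076) + 2225489) = (-719805900165 - 2744)*(√5143540 + 2225489) = -719805902909*(2*√1285885 + 2225489) = -719805902909*(2225489 + 2*√1285885) = -1601920119059047501 - 1439611805818*√1285885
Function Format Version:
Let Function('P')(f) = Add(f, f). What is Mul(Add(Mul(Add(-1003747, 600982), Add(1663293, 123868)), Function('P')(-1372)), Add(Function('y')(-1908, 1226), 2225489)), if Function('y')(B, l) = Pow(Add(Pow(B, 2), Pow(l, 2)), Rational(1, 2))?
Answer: Add(-1601920119059047501, Mul(-1439611805818, Pow(1285885, Rational(1, 2)))) ≈ -1.6036e+18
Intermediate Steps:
Function('P')(f) = Mul(2, f)
Mul(Add(Mul(Add(-1003747, 600982), Add(1663293, 123868)), Function('P')(-1372)), Add(Function('y')(-1908, 1226), 2225489)) = Mul(Add(Mul(Add(-1003747, 600982), Add(1663293, 123868)), Mul(2, -1372)), Add(Pow(Add(Pow(-1908, 2), Pow(1226, 2)), Rational(1, 2)), 2225489)) = Mul(Add(Mul(-402765, 1787161), -2744), Add(Pow(Add(3640464, 1503076), Rational(1, 2)), 2225489)) = Mul(Add(-719805900165, -2744), Add(Pow(5143540, Rational(1, 2)), 2225489)) = Mul(-719805902909, Add(Mul(2, Pow(1285885, Rational(1, 2))), 2225489)) = Mul(-719805902909, Add(2225489, Mul(2, Pow(1285885, Rational(1, 2))))) = Add(-1601920119059047501, Mul(-1439611805818, Pow(1285885, Rational(1, 2))))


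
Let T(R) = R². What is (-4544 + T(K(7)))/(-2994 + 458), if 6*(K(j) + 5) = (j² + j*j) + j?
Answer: 17551/10144 ≈ 1.7302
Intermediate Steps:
K(j) = -5 + j²/3 + j/6 (K(j) = -5 + ((j² + j*j) + j)/6 = -5 + ((j² + j²) + j)/6 = -5 + (2*j² + j)/6 = -5 + (j + 2*j²)/6 = -5 + (j²/3 + j/6) = -5 + j²/3 + j/6)
(-4544 + T(K(7)))/(-2994 + 458) = (-4544 + (-5 + (⅓)*7² + (⅙)*7)²)/(-2994 + 458) = (-4544 + (-5 + (⅓)*49 + 7/6)²)/(-2536) = (-4544 + (-5 + 49/3 + 7/6)²)*(-1/2536) = (-4544 + (25/2)²)*(-1/2536) = (-4544 + 625/4)*(-1/2536) = -17551/4*(-1/2536) = 17551/10144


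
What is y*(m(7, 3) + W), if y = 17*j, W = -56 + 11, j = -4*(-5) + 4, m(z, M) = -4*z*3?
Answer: -52632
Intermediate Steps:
m(z, M) = -12*z
j = 24 (j = 20 + 4 = 24)
W = -45
y = 408 (y = 17*24 = 408)
y*(m(7, 3) + W) = 408*(-12*7 - 45) = 408*(-84 - 45) = 408*(-129) = -52632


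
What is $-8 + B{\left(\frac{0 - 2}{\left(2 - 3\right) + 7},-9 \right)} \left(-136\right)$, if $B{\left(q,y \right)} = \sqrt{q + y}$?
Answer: $-8 - \frac{272 i \sqrt{21}}{3} \approx -8.0 - 415.49 i$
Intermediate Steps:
$-8 + B{\left(\frac{0 - 2}{\left(2 - 3\right) + 7},-9 \right)} \left(-136\right) = -8 + \sqrt{\frac{0 - 2}{\left(2 - 3\right) + 7} - 9} \left(-136\right) = -8 + \sqrt{- \frac{2}{\left(2 - 3\right) + 7} - 9} \left(-136\right) = -8 + \sqrt{- \frac{2}{-1 + 7} - 9} \left(-136\right) = -8 + \sqrt{- \frac{2}{6} - 9} \left(-136\right) = -8 + \sqrt{\left(-2\right) \frac{1}{6} - 9} \left(-136\right) = -8 + \sqrt{- \frac{1}{3} - 9} \left(-136\right) = -8 + \sqrt{- \frac{28}{3}} \left(-136\right) = -8 + \frac{2 i \sqrt{21}}{3} \left(-136\right) = -8 - \frac{272 i \sqrt{21}}{3}$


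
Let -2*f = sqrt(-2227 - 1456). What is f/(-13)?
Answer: I*sqrt(3683)/26 ≈ 2.3341*I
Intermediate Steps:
f = -I*sqrt(3683)/2 (f = -sqrt(-2227 - 1456)/2 = -I*sqrt(3683)/2 ≈ -30.344*I)
f/(-13) = -I*sqrt(3683)/2/(-13) = -I*sqrt(3683)/2*(-1/13) = I*sqrt(3683)/26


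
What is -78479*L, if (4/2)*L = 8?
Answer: -313916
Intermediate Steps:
L = 4 (L = (½)*8 = 4)
-78479*L = -78479*4 = -313916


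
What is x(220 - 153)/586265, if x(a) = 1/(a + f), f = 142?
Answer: 1/122529385 ≈ 8.1613e-9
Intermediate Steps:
x(a) = 1/(142 + a) (x(a) = 1/(a + 142) = 1/(142 + a))
x(220 - 153)/586265 = 1/((142 + (220 - 153))*586265) = (1/586265)/(142 + 67) = (1/586265)/209 = (1/209)*(1/586265) = 1/122529385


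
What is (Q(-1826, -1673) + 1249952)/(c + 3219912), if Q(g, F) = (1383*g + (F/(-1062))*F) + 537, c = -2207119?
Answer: -1356709807/1075586166 ≈ -1.2614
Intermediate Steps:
Q(g, F) = 537 + 1383*g - F**2/1062 (Q(g, F) = (1383*g + (F*(-1/1062))*F) + 537 = (1383*g + (-F/1062)*F) + 537 = (1383*g - F**2/1062) + 537 = 537 + 1383*g - F**2/1062)
(Q(-1826, -1673) + 1249952)/(c + 3219912) = ((537 + 1383*(-1826) - 1/1062*(-1673)**2) + 1249952)/(-2207119 + 3219912) = ((537 - 2525358 - 1/1062*2798929) + 1249952)/1012793 = ((537 - 2525358 - 2798929/1062) + 1249952)*(1/1012793) = (-2684158831/1062 + 1249952)*(1/1012793) = -1356709807/1062*1/1012793 = -1356709807/1075586166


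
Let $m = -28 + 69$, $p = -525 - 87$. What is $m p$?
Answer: $-25092$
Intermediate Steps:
$p = -612$ ($p = -525 - 87 = -612$)
$m = 41$
$m p = 41 \left(-612\right) = -25092$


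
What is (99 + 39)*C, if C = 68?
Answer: 9384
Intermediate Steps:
(99 + 39)*C = (99 + 39)*68 = 138*68 = 9384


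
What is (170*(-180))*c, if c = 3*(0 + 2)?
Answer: -183600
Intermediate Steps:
c = 6 (c = 3*2 = 6)
(170*(-180))*c = (170*(-180))*6 = -30600*6 = -183600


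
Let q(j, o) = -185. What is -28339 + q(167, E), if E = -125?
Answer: -28524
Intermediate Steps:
-28339 + q(167, E) = -28339 - 185 = -28524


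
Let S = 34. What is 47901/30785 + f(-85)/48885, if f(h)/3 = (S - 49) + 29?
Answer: 156195557/100328315 ≈ 1.5568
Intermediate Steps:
f(h) = 42 (f(h) = 3*((34 - 49) + 29) = 3*(-15 + 29) = 3*14 = 42)
47901/30785 + f(-85)/48885 = 47901/30785 + 42/48885 = 47901*(1/30785) + 42*(1/48885) = 47901/30785 + 14/16295 = 156195557/100328315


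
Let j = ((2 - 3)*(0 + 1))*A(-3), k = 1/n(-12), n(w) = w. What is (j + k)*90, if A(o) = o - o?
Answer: -15/2 ≈ -7.5000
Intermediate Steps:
k = -1/12 (k = 1/(-12) = -1/12 ≈ -0.083333)
A(o) = 0
j = 0 (j = ((2 - 3)*(0 + 1))*0 = -1*1*0 = -1*0 = 0)
(j + k)*90 = (0 - 1/12)*90 = -1/12*90 = -15/2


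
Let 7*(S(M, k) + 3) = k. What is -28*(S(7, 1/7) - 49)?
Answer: 10188/7 ≈ 1455.4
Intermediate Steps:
S(M, k) = -3 + k/7
-28*(S(7, 1/7) - 49) = -28*((-3 + (1/7)/7) - 49) = -28*((-3 + (1/7)*(1/7)) - 49) = -28*((-3 + 1/49) - 49) = -28*(-146/49 - 49) = -28*(-2547/49) = 10188/7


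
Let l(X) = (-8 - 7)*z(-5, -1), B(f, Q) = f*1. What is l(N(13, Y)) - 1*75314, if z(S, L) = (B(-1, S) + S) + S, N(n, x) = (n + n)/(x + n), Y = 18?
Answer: -75149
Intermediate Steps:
N(n, x) = 2*n/(n + x) (N(n, x) = (2*n)/(n + x) = 2*n/(n + x))
B(f, Q) = f
z(S, L) = -1 + 2*S (z(S, L) = (-1 + S) + S = -1 + 2*S)
l(X) = 165 (l(X) = (-8 - 7)*(-1 + 2*(-5)) = -15*(-1 - 10) = -15*(-11) = 165)
l(N(13, Y)) - 1*75314 = 165 - 1*75314 = 165 - 75314 = -75149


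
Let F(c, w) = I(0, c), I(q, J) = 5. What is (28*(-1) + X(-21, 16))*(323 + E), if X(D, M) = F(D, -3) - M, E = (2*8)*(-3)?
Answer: -10725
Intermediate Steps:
F(c, w) = 5
E = -48 (E = 16*(-3) = -48)
X(D, M) = 5 - M
(28*(-1) + X(-21, 16))*(323 + E) = (28*(-1) + (5 - 1*16))*(323 - 48) = (-28 + (5 - 16))*275 = (-28 - 11)*275 = -39*275 = -10725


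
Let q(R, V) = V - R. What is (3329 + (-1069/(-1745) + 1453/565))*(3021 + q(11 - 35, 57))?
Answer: 2038190066418/197185 ≈ 1.0336e+7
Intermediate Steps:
(3329 + (-1069/(-1745) + 1453/565))*(3021 + q(11 - 35, 57)) = (3329 + (-1069/(-1745) + 1453/565))*(3021 + (57 - (11 - 35))) = (3329 + (-1069*(-1/1745) + 1453*(1/565)))*(3021 + (57 - 1*(-24))) = (3329 + (1069/1745 + 1453/565))*(3021 + (57 + 24)) = (3329 + 627894/197185)*(3021 + 81) = (657056759/197185)*3102 = 2038190066418/197185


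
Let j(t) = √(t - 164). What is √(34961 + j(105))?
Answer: √(34961 + I*√59) ≈ 186.98 + 0.021*I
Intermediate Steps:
j(t) = √(-164 + t)
√(34961 + j(105)) = √(34961 + √(-164 + 105)) = √(34961 + √(-59)) = √(34961 + I*√59)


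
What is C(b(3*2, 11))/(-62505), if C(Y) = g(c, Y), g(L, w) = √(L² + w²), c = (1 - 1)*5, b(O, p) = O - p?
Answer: -1/12501 ≈ -7.9994e-5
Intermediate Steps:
c = 0 (c = 0*5 = 0)
C(Y) = √(Y²) (C(Y) = √(0² + Y²) = √(0 + Y²) = √(Y²))
C(b(3*2, 11))/(-62505) = √((3*2 - 1*11)²)/(-62505) = √((6 - 11)²)*(-1/62505) = √((-5)²)*(-1/62505) = √25*(-1/62505) = 5*(-1/62505) = -1/12501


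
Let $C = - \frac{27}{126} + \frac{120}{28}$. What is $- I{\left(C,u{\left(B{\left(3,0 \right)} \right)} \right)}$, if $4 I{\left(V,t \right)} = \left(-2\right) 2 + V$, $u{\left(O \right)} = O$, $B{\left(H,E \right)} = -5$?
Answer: $- \frac{1}{56} \approx -0.017857$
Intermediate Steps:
$C = \frac{57}{14}$ ($C = \left(-27\right) \frac{1}{126} + 120 \cdot \frac{1}{28} = - \frac{3}{14} + \frac{30}{7} = \frac{57}{14} \approx 4.0714$)
$I{\left(V,t \right)} = -1 + \frac{V}{4}$ ($I{\left(V,t \right)} = \frac{\left(-2\right) 2 + V}{4} = \frac{-4 + V}{4} = -1 + \frac{V}{4}$)
$- I{\left(C,u{\left(B{\left(3,0 \right)} \right)} \right)} = - (-1 + \frac{1}{4} \cdot \frac{57}{14}) = - (-1 + \frac{57}{56}) = \left(-1\right) \frac{1}{56} = - \frac{1}{56}$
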